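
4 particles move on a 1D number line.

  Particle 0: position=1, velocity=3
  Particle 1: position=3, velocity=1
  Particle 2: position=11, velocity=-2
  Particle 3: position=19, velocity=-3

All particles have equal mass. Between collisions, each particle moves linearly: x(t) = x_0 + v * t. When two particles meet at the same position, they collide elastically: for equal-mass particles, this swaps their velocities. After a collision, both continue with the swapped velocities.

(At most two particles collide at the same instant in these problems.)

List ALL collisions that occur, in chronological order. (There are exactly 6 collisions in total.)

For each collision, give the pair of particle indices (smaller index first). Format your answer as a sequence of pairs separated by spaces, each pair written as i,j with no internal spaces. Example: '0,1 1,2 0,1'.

Collision at t=1: particles 0 and 1 swap velocities; positions: p0=4 p1=4 p2=9 p3=16; velocities now: v0=1 v1=3 v2=-2 v3=-3
Collision at t=2: particles 1 and 2 swap velocities; positions: p0=5 p1=7 p2=7 p3=13; velocities now: v0=1 v1=-2 v2=3 v3=-3
Collision at t=8/3: particles 0 and 1 swap velocities; positions: p0=17/3 p1=17/3 p2=9 p3=11; velocities now: v0=-2 v1=1 v2=3 v3=-3
Collision at t=3: particles 2 and 3 swap velocities; positions: p0=5 p1=6 p2=10 p3=10; velocities now: v0=-2 v1=1 v2=-3 v3=3
Collision at t=4: particles 1 and 2 swap velocities; positions: p0=3 p1=7 p2=7 p3=13; velocities now: v0=-2 v1=-3 v2=1 v3=3
Collision at t=8: particles 0 and 1 swap velocities; positions: p0=-5 p1=-5 p2=11 p3=25; velocities now: v0=-3 v1=-2 v2=1 v3=3

Answer: 0,1 1,2 0,1 2,3 1,2 0,1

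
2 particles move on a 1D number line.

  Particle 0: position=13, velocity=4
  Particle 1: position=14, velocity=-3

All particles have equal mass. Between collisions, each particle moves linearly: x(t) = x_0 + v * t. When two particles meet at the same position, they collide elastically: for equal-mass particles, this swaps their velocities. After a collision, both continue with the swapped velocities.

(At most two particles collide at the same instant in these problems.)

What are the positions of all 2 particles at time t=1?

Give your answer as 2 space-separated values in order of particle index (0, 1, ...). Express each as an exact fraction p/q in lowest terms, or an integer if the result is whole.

Collision at t=1/7: particles 0 and 1 swap velocities; positions: p0=95/7 p1=95/7; velocities now: v0=-3 v1=4
Advance to t=1 (no further collisions before then); velocities: v0=-3 v1=4; positions = 11 17

Answer: 11 17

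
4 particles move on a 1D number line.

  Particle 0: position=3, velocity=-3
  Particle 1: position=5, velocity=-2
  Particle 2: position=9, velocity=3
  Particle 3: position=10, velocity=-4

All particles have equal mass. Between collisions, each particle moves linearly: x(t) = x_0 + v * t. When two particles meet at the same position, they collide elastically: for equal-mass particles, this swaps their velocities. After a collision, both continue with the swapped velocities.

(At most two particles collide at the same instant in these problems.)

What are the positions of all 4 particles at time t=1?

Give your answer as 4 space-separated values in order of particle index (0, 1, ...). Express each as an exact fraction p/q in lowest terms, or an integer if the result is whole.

Collision at t=1/7: particles 2 and 3 swap velocities; positions: p0=18/7 p1=33/7 p2=66/7 p3=66/7; velocities now: v0=-3 v1=-2 v2=-4 v3=3
Advance to t=1 (no further collisions before then); velocities: v0=-3 v1=-2 v2=-4 v3=3; positions = 0 3 6 12

Answer: 0 3 6 12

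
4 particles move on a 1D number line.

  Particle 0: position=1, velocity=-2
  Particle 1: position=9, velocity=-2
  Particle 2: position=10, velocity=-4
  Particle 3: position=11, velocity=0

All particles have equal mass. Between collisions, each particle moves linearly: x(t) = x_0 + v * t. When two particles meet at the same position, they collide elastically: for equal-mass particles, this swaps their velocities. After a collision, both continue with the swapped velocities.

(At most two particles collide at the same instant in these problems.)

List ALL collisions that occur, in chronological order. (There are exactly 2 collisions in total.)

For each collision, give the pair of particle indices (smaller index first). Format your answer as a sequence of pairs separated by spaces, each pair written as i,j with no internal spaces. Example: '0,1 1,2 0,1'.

Collision at t=1/2: particles 1 and 2 swap velocities; positions: p0=0 p1=8 p2=8 p3=11; velocities now: v0=-2 v1=-4 v2=-2 v3=0
Collision at t=9/2: particles 0 and 1 swap velocities; positions: p0=-8 p1=-8 p2=0 p3=11; velocities now: v0=-4 v1=-2 v2=-2 v3=0

Answer: 1,2 0,1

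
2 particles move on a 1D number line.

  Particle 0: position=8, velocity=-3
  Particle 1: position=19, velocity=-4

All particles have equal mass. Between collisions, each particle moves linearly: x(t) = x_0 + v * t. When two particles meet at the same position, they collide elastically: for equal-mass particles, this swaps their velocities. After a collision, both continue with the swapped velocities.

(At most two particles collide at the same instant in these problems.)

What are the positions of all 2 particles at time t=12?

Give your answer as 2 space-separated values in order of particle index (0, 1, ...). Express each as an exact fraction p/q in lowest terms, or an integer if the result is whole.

Answer: -29 -28

Derivation:
Collision at t=11: particles 0 and 1 swap velocities; positions: p0=-25 p1=-25; velocities now: v0=-4 v1=-3
Advance to t=12 (no further collisions before then); velocities: v0=-4 v1=-3; positions = -29 -28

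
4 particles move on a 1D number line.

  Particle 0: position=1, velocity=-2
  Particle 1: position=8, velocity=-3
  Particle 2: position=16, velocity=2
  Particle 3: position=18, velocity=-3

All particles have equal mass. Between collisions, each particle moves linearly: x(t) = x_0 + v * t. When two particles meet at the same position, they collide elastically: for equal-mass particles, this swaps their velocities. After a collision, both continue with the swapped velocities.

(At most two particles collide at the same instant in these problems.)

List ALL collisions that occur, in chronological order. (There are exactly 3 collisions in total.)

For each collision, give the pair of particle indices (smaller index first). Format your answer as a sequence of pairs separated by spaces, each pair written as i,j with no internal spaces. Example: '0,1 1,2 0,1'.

Collision at t=2/5: particles 2 and 3 swap velocities; positions: p0=1/5 p1=34/5 p2=84/5 p3=84/5; velocities now: v0=-2 v1=-3 v2=-3 v3=2
Collision at t=7: particles 0 and 1 swap velocities; positions: p0=-13 p1=-13 p2=-3 p3=30; velocities now: v0=-3 v1=-2 v2=-3 v3=2
Collision at t=17: particles 1 and 2 swap velocities; positions: p0=-43 p1=-33 p2=-33 p3=50; velocities now: v0=-3 v1=-3 v2=-2 v3=2

Answer: 2,3 0,1 1,2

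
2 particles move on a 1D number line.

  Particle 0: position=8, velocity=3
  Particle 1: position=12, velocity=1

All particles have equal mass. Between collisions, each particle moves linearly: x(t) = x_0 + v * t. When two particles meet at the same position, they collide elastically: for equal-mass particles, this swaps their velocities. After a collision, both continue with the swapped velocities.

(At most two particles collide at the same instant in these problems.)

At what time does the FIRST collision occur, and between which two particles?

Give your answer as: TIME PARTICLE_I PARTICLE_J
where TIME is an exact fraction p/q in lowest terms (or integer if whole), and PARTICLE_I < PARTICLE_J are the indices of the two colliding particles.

Pair (0,1): pos 8,12 vel 3,1 -> gap=4, closing at 2/unit, collide at t=2
Earliest collision: t=2 between 0 and 1

Answer: 2 0 1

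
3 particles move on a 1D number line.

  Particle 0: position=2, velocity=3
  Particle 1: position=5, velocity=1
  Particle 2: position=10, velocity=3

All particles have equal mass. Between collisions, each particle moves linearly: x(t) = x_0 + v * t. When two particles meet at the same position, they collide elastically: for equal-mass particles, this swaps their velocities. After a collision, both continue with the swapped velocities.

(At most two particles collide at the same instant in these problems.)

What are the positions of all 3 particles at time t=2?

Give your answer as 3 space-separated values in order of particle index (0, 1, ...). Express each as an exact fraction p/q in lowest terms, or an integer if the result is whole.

Answer: 7 8 16

Derivation:
Collision at t=3/2: particles 0 and 1 swap velocities; positions: p0=13/2 p1=13/2 p2=29/2; velocities now: v0=1 v1=3 v2=3
Advance to t=2 (no further collisions before then); velocities: v0=1 v1=3 v2=3; positions = 7 8 16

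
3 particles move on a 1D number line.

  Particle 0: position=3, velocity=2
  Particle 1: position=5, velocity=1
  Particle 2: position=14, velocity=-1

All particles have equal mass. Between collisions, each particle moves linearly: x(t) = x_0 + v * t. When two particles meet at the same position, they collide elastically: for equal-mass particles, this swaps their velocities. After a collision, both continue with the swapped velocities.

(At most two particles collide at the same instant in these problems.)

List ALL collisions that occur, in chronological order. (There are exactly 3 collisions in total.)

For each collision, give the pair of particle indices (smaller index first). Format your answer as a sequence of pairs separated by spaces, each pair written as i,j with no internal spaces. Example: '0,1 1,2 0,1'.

Collision at t=2: particles 0 and 1 swap velocities; positions: p0=7 p1=7 p2=12; velocities now: v0=1 v1=2 v2=-1
Collision at t=11/3: particles 1 and 2 swap velocities; positions: p0=26/3 p1=31/3 p2=31/3; velocities now: v0=1 v1=-1 v2=2
Collision at t=9/2: particles 0 and 1 swap velocities; positions: p0=19/2 p1=19/2 p2=12; velocities now: v0=-1 v1=1 v2=2

Answer: 0,1 1,2 0,1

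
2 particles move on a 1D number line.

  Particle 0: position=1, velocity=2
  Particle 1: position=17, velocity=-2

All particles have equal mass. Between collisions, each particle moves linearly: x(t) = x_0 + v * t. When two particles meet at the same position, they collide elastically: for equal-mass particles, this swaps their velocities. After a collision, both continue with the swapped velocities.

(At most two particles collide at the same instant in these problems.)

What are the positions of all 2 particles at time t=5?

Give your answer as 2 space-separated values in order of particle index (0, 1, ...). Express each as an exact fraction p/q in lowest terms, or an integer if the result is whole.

Collision at t=4: particles 0 and 1 swap velocities; positions: p0=9 p1=9; velocities now: v0=-2 v1=2
Advance to t=5 (no further collisions before then); velocities: v0=-2 v1=2; positions = 7 11

Answer: 7 11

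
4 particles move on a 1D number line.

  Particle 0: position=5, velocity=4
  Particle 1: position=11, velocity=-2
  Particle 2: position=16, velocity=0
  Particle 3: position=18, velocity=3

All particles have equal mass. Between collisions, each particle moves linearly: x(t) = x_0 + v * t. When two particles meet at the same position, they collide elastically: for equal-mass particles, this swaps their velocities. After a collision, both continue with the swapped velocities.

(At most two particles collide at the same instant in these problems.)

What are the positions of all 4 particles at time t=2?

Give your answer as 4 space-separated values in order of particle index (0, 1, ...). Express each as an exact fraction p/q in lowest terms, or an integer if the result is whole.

Collision at t=1: particles 0 and 1 swap velocities; positions: p0=9 p1=9 p2=16 p3=21; velocities now: v0=-2 v1=4 v2=0 v3=3
Advance to t=2 (no further collisions before then); velocities: v0=-2 v1=4 v2=0 v3=3; positions = 7 13 16 24

Answer: 7 13 16 24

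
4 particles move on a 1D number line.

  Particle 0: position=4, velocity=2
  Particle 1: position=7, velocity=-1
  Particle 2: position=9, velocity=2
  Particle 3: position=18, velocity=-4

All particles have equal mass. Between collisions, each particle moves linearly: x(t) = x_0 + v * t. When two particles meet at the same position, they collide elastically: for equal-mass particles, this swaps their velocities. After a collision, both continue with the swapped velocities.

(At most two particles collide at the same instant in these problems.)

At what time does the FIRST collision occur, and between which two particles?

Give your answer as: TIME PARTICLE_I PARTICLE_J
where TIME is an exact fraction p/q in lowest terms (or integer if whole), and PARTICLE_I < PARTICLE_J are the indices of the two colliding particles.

Pair (0,1): pos 4,7 vel 2,-1 -> gap=3, closing at 3/unit, collide at t=1
Pair (1,2): pos 7,9 vel -1,2 -> not approaching (rel speed -3 <= 0)
Pair (2,3): pos 9,18 vel 2,-4 -> gap=9, closing at 6/unit, collide at t=3/2
Earliest collision: t=1 between 0 and 1

Answer: 1 0 1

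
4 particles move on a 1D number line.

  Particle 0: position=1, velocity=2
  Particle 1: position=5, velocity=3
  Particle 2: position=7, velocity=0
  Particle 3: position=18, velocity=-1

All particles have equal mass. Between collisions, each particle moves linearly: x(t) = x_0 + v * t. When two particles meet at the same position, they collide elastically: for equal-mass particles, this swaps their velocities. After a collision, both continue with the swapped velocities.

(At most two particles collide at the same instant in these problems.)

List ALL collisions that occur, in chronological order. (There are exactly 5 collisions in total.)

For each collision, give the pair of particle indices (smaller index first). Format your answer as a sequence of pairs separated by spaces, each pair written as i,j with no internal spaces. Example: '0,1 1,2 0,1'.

Collision at t=2/3: particles 1 and 2 swap velocities; positions: p0=7/3 p1=7 p2=7 p3=52/3; velocities now: v0=2 v1=0 v2=3 v3=-1
Collision at t=3: particles 0 and 1 swap velocities; positions: p0=7 p1=7 p2=14 p3=15; velocities now: v0=0 v1=2 v2=3 v3=-1
Collision at t=13/4: particles 2 and 3 swap velocities; positions: p0=7 p1=15/2 p2=59/4 p3=59/4; velocities now: v0=0 v1=2 v2=-1 v3=3
Collision at t=17/3: particles 1 and 2 swap velocities; positions: p0=7 p1=37/3 p2=37/3 p3=22; velocities now: v0=0 v1=-1 v2=2 v3=3
Collision at t=11: particles 0 and 1 swap velocities; positions: p0=7 p1=7 p2=23 p3=38; velocities now: v0=-1 v1=0 v2=2 v3=3

Answer: 1,2 0,1 2,3 1,2 0,1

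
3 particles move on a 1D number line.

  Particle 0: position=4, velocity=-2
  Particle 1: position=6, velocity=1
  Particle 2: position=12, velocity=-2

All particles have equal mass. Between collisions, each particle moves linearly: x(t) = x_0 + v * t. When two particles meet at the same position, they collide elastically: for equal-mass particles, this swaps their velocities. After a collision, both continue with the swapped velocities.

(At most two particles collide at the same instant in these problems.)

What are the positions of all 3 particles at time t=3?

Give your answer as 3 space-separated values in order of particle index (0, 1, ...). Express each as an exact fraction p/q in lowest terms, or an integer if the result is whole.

Collision at t=2: particles 1 and 2 swap velocities; positions: p0=0 p1=8 p2=8; velocities now: v0=-2 v1=-2 v2=1
Advance to t=3 (no further collisions before then); velocities: v0=-2 v1=-2 v2=1; positions = -2 6 9

Answer: -2 6 9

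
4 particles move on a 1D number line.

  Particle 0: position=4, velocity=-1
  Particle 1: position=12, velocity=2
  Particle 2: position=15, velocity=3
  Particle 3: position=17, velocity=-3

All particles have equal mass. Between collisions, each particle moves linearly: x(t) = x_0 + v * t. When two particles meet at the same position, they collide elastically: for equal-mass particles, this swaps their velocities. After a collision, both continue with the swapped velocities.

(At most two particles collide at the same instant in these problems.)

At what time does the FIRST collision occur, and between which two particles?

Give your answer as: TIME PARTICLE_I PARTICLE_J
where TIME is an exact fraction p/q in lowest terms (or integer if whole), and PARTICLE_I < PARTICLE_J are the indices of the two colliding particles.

Pair (0,1): pos 4,12 vel -1,2 -> not approaching (rel speed -3 <= 0)
Pair (1,2): pos 12,15 vel 2,3 -> not approaching (rel speed -1 <= 0)
Pair (2,3): pos 15,17 vel 3,-3 -> gap=2, closing at 6/unit, collide at t=1/3
Earliest collision: t=1/3 between 2 and 3

Answer: 1/3 2 3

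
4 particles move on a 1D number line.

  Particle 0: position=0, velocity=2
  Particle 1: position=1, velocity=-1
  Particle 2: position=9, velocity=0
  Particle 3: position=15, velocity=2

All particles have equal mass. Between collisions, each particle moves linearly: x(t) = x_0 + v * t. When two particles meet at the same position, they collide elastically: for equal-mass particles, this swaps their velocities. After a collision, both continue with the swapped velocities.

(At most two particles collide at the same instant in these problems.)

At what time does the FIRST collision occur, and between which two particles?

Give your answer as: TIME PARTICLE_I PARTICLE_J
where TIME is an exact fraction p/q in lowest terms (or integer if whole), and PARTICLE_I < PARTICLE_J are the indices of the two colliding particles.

Pair (0,1): pos 0,1 vel 2,-1 -> gap=1, closing at 3/unit, collide at t=1/3
Pair (1,2): pos 1,9 vel -1,0 -> not approaching (rel speed -1 <= 0)
Pair (2,3): pos 9,15 vel 0,2 -> not approaching (rel speed -2 <= 0)
Earliest collision: t=1/3 between 0 and 1

Answer: 1/3 0 1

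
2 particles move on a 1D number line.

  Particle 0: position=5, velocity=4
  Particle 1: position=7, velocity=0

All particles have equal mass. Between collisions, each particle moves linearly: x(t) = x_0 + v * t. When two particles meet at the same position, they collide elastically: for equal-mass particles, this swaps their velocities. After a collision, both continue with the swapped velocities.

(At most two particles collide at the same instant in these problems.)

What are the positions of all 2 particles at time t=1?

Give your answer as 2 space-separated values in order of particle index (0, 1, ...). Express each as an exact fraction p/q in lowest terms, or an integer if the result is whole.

Collision at t=1/2: particles 0 and 1 swap velocities; positions: p0=7 p1=7; velocities now: v0=0 v1=4
Advance to t=1 (no further collisions before then); velocities: v0=0 v1=4; positions = 7 9

Answer: 7 9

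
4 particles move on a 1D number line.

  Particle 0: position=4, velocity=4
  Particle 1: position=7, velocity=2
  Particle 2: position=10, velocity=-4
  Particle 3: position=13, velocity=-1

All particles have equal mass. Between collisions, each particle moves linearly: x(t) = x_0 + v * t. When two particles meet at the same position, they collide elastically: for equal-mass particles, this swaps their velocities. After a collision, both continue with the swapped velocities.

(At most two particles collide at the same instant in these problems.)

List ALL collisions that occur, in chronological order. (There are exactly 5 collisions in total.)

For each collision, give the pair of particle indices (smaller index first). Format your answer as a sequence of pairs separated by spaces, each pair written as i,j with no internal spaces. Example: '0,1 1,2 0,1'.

Answer: 1,2 0,1 1,2 2,3 1,2

Derivation:
Collision at t=1/2: particles 1 and 2 swap velocities; positions: p0=6 p1=8 p2=8 p3=25/2; velocities now: v0=4 v1=-4 v2=2 v3=-1
Collision at t=3/4: particles 0 and 1 swap velocities; positions: p0=7 p1=7 p2=17/2 p3=49/4; velocities now: v0=-4 v1=4 v2=2 v3=-1
Collision at t=3/2: particles 1 and 2 swap velocities; positions: p0=4 p1=10 p2=10 p3=23/2; velocities now: v0=-4 v1=2 v2=4 v3=-1
Collision at t=9/5: particles 2 and 3 swap velocities; positions: p0=14/5 p1=53/5 p2=56/5 p3=56/5; velocities now: v0=-4 v1=2 v2=-1 v3=4
Collision at t=2: particles 1 and 2 swap velocities; positions: p0=2 p1=11 p2=11 p3=12; velocities now: v0=-4 v1=-1 v2=2 v3=4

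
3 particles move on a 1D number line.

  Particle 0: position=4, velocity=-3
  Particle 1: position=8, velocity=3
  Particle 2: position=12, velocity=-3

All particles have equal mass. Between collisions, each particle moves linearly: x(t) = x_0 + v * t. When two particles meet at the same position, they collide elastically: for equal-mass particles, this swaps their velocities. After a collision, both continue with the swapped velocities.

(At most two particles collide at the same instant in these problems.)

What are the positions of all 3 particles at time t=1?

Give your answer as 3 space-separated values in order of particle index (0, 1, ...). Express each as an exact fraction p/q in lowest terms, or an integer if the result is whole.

Answer: 1 9 11

Derivation:
Collision at t=2/3: particles 1 and 2 swap velocities; positions: p0=2 p1=10 p2=10; velocities now: v0=-3 v1=-3 v2=3
Advance to t=1 (no further collisions before then); velocities: v0=-3 v1=-3 v2=3; positions = 1 9 11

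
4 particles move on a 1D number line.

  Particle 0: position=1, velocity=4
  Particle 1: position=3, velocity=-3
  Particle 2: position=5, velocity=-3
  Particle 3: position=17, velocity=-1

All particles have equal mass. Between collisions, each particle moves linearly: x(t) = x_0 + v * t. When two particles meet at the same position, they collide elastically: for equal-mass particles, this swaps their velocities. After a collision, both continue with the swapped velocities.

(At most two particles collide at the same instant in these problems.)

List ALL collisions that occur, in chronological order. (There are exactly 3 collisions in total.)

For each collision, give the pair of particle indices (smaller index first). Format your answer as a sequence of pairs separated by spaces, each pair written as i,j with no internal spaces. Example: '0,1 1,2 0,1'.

Answer: 0,1 1,2 2,3

Derivation:
Collision at t=2/7: particles 0 and 1 swap velocities; positions: p0=15/7 p1=15/7 p2=29/7 p3=117/7; velocities now: v0=-3 v1=4 v2=-3 v3=-1
Collision at t=4/7: particles 1 and 2 swap velocities; positions: p0=9/7 p1=23/7 p2=23/7 p3=115/7; velocities now: v0=-3 v1=-3 v2=4 v3=-1
Collision at t=16/5: particles 2 and 3 swap velocities; positions: p0=-33/5 p1=-23/5 p2=69/5 p3=69/5; velocities now: v0=-3 v1=-3 v2=-1 v3=4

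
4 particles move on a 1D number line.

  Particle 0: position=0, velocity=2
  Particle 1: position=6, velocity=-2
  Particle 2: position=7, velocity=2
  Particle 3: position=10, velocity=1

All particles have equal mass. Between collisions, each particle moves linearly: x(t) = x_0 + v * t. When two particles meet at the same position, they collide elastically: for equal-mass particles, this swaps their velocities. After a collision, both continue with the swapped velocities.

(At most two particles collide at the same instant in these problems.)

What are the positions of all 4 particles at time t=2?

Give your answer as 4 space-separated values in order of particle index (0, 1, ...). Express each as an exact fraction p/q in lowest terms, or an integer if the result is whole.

Collision at t=3/2: particles 0 and 1 swap velocities; positions: p0=3 p1=3 p2=10 p3=23/2; velocities now: v0=-2 v1=2 v2=2 v3=1
Advance to t=2 (no further collisions before then); velocities: v0=-2 v1=2 v2=2 v3=1; positions = 2 4 11 12

Answer: 2 4 11 12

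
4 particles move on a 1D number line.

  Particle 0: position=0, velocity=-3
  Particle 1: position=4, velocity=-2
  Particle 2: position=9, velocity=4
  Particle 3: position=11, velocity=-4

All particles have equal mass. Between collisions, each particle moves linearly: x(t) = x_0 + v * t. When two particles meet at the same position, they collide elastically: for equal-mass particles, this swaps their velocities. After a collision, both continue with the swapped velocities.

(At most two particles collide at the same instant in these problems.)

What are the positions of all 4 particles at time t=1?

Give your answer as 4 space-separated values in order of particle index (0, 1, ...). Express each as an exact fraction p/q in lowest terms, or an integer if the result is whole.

Answer: -3 2 7 13

Derivation:
Collision at t=1/4: particles 2 and 3 swap velocities; positions: p0=-3/4 p1=7/2 p2=10 p3=10; velocities now: v0=-3 v1=-2 v2=-4 v3=4
Advance to t=1 (no further collisions before then); velocities: v0=-3 v1=-2 v2=-4 v3=4; positions = -3 2 7 13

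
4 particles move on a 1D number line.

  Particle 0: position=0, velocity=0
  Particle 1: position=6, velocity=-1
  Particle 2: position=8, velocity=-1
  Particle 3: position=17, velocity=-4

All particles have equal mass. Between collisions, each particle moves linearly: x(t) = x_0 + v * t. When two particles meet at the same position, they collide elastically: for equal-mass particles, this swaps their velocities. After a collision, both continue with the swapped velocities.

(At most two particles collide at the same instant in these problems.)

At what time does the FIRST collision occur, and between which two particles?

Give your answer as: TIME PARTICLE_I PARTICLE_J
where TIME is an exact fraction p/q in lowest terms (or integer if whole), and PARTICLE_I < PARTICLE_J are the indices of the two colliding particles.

Answer: 3 2 3

Derivation:
Pair (0,1): pos 0,6 vel 0,-1 -> gap=6, closing at 1/unit, collide at t=6
Pair (1,2): pos 6,8 vel -1,-1 -> not approaching (rel speed 0 <= 0)
Pair (2,3): pos 8,17 vel -1,-4 -> gap=9, closing at 3/unit, collide at t=3
Earliest collision: t=3 between 2 and 3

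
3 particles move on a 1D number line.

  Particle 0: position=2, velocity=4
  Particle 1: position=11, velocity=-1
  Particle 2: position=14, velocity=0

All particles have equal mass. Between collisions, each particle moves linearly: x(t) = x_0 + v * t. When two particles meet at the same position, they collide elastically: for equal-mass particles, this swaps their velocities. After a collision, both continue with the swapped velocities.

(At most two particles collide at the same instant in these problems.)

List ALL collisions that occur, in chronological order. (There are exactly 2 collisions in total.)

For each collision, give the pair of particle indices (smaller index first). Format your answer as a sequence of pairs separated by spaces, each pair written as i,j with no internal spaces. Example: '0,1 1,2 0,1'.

Collision at t=9/5: particles 0 and 1 swap velocities; positions: p0=46/5 p1=46/5 p2=14; velocities now: v0=-1 v1=4 v2=0
Collision at t=3: particles 1 and 2 swap velocities; positions: p0=8 p1=14 p2=14; velocities now: v0=-1 v1=0 v2=4

Answer: 0,1 1,2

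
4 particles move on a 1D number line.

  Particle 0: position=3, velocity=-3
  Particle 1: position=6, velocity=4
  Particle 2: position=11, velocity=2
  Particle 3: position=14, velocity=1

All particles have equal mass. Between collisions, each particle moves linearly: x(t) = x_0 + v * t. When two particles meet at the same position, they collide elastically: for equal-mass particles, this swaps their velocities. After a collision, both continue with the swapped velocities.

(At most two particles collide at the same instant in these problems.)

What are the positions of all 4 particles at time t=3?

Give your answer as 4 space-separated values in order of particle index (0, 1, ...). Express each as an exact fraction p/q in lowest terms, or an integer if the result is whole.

Answer: -6 17 17 18

Derivation:
Collision at t=5/2: particles 1 and 2 swap velocities; positions: p0=-9/2 p1=16 p2=16 p3=33/2; velocities now: v0=-3 v1=2 v2=4 v3=1
Collision at t=8/3: particles 2 and 3 swap velocities; positions: p0=-5 p1=49/3 p2=50/3 p3=50/3; velocities now: v0=-3 v1=2 v2=1 v3=4
Collision at t=3: particles 1 and 2 swap velocities; positions: p0=-6 p1=17 p2=17 p3=18; velocities now: v0=-3 v1=1 v2=2 v3=4
Advance to t=3 (no further collisions before then); velocities: v0=-3 v1=1 v2=2 v3=4; positions = -6 17 17 18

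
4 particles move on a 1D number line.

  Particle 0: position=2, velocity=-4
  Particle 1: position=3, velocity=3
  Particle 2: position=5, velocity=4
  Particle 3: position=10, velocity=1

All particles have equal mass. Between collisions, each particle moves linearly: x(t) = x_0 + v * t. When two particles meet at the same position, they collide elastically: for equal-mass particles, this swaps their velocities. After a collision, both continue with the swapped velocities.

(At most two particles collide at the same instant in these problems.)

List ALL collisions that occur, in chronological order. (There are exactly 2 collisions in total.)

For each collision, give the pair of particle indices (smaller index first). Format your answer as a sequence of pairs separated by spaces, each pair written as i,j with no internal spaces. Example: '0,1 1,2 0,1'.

Collision at t=5/3: particles 2 and 3 swap velocities; positions: p0=-14/3 p1=8 p2=35/3 p3=35/3; velocities now: v0=-4 v1=3 v2=1 v3=4
Collision at t=7/2: particles 1 and 2 swap velocities; positions: p0=-12 p1=27/2 p2=27/2 p3=19; velocities now: v0=-4 v1=1 v2=3 v3=4

Answer: 2,3 1,2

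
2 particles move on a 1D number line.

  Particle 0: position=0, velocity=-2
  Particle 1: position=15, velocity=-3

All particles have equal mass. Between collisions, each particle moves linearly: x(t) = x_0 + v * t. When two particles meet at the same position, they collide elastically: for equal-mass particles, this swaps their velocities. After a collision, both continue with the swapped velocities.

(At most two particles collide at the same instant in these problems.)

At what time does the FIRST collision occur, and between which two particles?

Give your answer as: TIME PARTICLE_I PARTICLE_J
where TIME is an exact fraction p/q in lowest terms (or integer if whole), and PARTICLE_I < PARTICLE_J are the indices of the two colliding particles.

Answer: 15 0 1

Derivation:
Pair (0,1): pos 0,15 vel -2,-3 -> gap=15, closing at 1/unit, collide at t=15
Earliest collision: t=15 between 0 and 1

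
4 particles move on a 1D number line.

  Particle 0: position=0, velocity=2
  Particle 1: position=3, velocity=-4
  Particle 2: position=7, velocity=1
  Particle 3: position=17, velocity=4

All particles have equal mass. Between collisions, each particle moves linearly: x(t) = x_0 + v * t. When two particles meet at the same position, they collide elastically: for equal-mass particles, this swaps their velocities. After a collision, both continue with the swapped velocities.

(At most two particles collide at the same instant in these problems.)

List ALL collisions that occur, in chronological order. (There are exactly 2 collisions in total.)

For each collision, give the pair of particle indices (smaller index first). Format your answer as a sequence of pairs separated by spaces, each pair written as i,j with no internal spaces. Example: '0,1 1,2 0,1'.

Collision at t=1/2: particles 0 and 1 swap velocities; positions: p0=1 p1=1 p2=15/2 p3=19; velocities now: v0=-4 v1=2 v2=1 v3=4
Collision at t=7: particles 1 and 2 swap velocities; positions: p0=-25 p1=14 p2=14 p3=45; velocities now: v0=-4 v1=1 v2=2 v3=4

Answer: 0,1 1,2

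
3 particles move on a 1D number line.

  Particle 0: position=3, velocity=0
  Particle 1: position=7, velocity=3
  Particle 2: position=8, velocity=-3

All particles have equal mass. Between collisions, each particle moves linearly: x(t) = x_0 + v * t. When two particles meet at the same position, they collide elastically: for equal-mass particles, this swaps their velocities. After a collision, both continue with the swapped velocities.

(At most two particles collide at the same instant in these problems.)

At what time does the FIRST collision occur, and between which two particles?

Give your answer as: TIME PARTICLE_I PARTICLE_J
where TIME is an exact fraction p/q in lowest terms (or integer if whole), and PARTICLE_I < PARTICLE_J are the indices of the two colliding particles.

Pair (0,1): pos 3,7 vel 0,3 -> not approaching (rel speed -3 <= 0)
Pair (1,2): pos 7,8 vel 3,-3 -> gap=1, closing at 6/unit, collide at t=1/6
Earliest collision: t=1/6 between 1 and 2

Answer: 1/6 1 2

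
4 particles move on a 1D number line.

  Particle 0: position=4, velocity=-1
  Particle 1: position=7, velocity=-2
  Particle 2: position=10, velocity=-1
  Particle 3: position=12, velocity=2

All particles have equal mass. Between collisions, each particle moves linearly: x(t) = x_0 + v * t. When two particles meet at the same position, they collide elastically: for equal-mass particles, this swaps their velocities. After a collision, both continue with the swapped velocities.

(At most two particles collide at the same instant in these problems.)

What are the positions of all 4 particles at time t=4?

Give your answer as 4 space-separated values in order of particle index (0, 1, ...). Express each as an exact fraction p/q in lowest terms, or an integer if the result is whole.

Collision at t=3: particles 0 and 1 swap velocities; positions: p0=1 p1=1 p2=7 p3=18; velocities now: v0=-2 v1=-1 v2=-1 v3=2
Advance to t=4 (no further collisions before then); velocities: v0=-2 v1=-1 v2=-1 v3=2; positions = -1 0 6 20

Answer: -1 0 6 20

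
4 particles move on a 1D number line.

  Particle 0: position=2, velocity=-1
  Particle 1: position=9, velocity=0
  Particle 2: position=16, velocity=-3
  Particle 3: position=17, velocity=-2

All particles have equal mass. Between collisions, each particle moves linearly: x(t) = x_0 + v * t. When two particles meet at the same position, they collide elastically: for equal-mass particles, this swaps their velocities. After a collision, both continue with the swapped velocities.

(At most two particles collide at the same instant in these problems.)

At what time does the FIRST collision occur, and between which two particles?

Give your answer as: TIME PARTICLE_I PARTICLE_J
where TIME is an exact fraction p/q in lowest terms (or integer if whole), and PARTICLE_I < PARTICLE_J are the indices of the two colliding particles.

Pair (0,1): pos 2,9 vel -1,0 -> not approaching (rel speed -1 <= 0)
Pair (1,2): pos 9,16 vel 0,-3 -> gap=7, closing at 3/unit, collide at t=7/3
Pair (2,3): pos 16,17 vel -3,-2 -> not approaching (rel speed -1 <= 0)
Earliest collision: t=7/3 between 1 and 2

Answer: 7/3 1 2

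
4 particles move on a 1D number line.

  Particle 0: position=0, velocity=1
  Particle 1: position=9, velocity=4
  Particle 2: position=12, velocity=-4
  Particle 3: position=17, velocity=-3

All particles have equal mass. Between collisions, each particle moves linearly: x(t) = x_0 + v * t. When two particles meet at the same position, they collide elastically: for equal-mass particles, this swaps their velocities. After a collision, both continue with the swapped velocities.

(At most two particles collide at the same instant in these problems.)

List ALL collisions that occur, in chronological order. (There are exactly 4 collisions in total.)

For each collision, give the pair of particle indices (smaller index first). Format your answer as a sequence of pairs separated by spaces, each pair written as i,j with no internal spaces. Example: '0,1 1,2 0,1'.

Answer: 1,2 2,3 0,1 1,2

Derivation:
Collision at t=3/8: particles 1 and 2 swap velocities; positions: p0=3/8 p1=21/2 p2=21/2 p3=127/8; velocities now: v0=1 v1=-4 v2=4 v3=-3
Collision at t=8/7: particles 2 and 3 swap velocities; positions: p0=8/7 p1=52/7 p2=95/7 p3=95/7; velocities now: v0=1 v1=-4 v2=-3 v3=4
Collision at t=12/5: particles 0 and 1 swap velocities; positions: p0=12/5 p1=12/5 p2=49/5 p3=93/5; velocities now: v0=-4 v1=1 v2=-3 v3=4
Collision at t=17/4: particles 1 and 2 swap velocities; positions: p0=-5 p1=17/4 p2=17/4 p3=26; velocities now: v0=-4 v1=-3 v2=1 v3=4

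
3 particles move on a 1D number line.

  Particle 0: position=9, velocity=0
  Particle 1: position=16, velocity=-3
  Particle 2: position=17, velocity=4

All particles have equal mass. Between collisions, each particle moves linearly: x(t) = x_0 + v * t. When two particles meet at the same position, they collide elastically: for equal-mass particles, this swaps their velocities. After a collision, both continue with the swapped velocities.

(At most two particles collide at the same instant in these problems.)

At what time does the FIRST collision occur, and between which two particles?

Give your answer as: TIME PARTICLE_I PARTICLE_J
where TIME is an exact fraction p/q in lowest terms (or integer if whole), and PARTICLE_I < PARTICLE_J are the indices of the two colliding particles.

Pair (0,1): pos 9,16 vel 0,-3 -> gap=7, closing at 3/unit, collide at t=7/3
Pair (1,2): pos 16,17 vel -3,4 -> not approaching (rel speed -7 <= 0)
Earliest collision: t=7/3 between 0 and 1

Answer: 7/3 0 1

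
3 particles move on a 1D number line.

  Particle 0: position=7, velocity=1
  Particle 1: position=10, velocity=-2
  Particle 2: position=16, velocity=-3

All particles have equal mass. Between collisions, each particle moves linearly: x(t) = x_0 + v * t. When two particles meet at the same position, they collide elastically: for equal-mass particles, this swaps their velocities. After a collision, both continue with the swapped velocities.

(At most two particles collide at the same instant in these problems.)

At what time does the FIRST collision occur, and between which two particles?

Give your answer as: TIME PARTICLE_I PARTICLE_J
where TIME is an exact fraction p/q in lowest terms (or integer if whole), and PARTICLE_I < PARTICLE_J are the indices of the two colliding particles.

Pair (0,1): pos 7,10 vel 1,-2 -> gap=3, closing at 3/unit, collide at t=1
Pair (1,2): pos 10,16 vel -2,-3 -> gap=6, closing at 1/unit, collide at t=6
Earliest collision: t=1 between 0 and 1

Answer: 1 0 1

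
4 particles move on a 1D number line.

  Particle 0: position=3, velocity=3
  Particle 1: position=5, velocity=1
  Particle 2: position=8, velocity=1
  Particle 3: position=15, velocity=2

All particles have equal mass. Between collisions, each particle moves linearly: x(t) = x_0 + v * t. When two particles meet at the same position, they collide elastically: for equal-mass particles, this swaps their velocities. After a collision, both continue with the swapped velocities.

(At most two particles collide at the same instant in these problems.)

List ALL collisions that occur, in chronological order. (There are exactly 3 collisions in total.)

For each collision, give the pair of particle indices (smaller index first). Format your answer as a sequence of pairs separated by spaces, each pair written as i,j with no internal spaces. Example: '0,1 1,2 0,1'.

Collision at t=1: particles 0 and 1 swap velocities; positions: p0=6 p1=6 p2=9 p3=17; velocities now: v0=1 v1=3 v2=1 v3=2
Collision at t=5/2: particles 1 and 2 swap velocities; positions: p0=15/2 p1=21/2 p2=21/2 p3=20; velocities now: v0=1 v1=1 v2=3 v3=2
Collision at t=12: particles 2 and 3 swap velocities; positions: p0=17 p1=20 p2=39 p3=39; velocities now: v0=1 v1=1 v2=2 v3=3

Answer: 0,1 1,2 2,3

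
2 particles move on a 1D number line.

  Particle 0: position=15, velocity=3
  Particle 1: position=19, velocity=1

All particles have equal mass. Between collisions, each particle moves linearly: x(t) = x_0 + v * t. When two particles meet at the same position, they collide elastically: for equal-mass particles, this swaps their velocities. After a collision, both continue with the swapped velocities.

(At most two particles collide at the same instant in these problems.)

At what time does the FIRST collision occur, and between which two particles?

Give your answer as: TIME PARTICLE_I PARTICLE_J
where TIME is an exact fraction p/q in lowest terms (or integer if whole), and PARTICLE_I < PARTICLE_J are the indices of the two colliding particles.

Answer: 2 0 1

Derivation:
Pair (0,1): pos 15,19 vel 3,1 -> gap=4, closing at 2/unit, collide at t=2
Earliest collision: t=2 between 0 and 1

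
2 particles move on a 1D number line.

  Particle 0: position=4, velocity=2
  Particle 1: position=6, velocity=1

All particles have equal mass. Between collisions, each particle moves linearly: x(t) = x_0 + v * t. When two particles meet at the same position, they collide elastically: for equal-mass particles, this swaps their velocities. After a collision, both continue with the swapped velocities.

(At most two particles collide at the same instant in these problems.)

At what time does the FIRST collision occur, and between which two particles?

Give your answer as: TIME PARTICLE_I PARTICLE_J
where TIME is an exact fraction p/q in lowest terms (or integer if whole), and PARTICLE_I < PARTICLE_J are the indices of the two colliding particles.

Pair (0,1): pos 4,6 vel 2,1 -> gap=2, closing at 1/unit, collide at t=2
Earliest collision: t=2 between 0 and 1

Answer: 2 0 1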